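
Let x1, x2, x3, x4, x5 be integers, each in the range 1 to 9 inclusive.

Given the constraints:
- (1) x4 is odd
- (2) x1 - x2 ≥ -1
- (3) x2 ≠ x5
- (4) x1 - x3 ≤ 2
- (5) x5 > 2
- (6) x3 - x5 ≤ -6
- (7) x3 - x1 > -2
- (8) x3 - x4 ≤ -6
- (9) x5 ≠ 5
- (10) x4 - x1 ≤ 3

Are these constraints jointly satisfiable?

Constraints 4, 8, and 10 give x1 − x4 ≥ -3, x4 − x3 ≥ 6, x3 − x1 ≥ -2.
Adding all 3 inequalities: the left sides telescope to 0, and the right sides sum to (-3) + 6 + (-2) = 1. So 0 ≥ 1, which is false.

Unsatisfiable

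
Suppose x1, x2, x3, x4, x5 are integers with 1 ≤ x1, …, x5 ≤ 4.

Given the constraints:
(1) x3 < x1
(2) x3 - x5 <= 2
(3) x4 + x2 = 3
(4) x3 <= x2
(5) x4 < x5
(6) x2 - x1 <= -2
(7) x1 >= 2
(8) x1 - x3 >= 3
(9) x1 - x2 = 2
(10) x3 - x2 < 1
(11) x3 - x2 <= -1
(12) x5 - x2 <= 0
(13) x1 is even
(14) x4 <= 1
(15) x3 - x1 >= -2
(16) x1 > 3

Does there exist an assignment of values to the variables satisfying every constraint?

Unsatisfiable

Constraints 6, 11, and 15 give x2 − x3 ≥ 1, x3 − x1 ≥ -2, x1 − x2 ≥ 2.
Adding all 3 inequalities: the left sides telescope to 0, and the right sides sum to 1 + (-2) + 2 = 1. So 0 ≥ 1, which is false.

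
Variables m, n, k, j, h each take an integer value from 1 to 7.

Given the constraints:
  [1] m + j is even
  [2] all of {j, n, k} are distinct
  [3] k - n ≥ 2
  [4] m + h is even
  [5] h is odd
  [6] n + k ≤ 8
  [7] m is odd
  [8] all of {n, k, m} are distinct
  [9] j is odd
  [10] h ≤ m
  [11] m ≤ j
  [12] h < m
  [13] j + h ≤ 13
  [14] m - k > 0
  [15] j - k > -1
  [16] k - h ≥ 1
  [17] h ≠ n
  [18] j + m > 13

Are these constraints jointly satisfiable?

One satisfying assignment is m = 7, n = 2, k = 5, j = 7, h = 3.
For the less obvious constraints — constraint 3: k - n = 3; constraint 6: n + k = 7; constraint 13: j + h = 10 — and the others hold by inspection.

Satisfiable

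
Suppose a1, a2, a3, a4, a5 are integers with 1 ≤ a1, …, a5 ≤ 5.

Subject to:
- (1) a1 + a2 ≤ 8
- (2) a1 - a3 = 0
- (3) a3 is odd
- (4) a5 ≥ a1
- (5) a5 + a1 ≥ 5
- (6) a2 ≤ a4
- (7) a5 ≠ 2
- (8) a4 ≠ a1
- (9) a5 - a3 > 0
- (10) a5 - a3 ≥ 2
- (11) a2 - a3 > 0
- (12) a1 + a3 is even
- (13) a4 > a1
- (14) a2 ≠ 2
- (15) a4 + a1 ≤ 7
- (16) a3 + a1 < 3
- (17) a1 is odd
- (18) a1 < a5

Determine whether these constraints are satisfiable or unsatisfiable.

Setting (a1, a2, a3, a4, a5) = (1, 4, 1, 5, 4) satisfies everything: constraint 1: a1 + a2 = 5; constraint 2: a1 - a3 = 0; constraint 5: a5 + a1 = 5, and the others follow.

Satisfiable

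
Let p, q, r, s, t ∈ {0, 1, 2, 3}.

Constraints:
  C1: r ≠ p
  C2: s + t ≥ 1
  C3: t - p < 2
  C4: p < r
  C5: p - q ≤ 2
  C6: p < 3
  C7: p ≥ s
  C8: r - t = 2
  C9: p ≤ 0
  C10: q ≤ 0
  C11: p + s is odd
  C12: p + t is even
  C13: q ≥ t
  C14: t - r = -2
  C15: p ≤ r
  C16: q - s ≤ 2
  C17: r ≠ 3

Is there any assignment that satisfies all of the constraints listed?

From constraints 7 and 9: s ≤ p ≤ 0. From constraints 10 and 13: t ≤ q ≤ 0. Hence s + t ≤ 0. But constraint 2 requires s + t ≥ 1, and 1 > 0. Contradiction.

Unsatisfiable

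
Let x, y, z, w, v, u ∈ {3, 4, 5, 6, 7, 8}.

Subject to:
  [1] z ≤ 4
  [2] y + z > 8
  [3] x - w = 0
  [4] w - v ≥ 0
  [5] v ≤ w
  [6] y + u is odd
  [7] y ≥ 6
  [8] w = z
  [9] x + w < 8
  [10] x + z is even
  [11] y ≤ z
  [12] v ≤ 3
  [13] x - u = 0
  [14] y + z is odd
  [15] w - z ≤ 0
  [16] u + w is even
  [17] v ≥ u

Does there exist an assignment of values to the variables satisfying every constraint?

From constraints 7 and 11: z ≥ y and y ≥ 6, so z ≥ 6. From constraint 1: z ≤ 4. But 4 < 6, so no value of z works.

Unsatisfiable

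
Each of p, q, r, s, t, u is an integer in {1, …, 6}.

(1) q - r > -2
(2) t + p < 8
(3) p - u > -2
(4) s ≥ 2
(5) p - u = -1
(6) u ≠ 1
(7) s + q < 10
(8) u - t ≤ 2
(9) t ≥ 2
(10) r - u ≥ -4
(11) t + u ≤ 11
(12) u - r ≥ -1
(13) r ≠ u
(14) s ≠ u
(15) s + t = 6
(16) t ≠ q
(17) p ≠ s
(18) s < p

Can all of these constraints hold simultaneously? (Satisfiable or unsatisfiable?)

Satisfiable

Setting (p, q, r, s, t, u) = (4, 5, 4, 3, 3, 5) satisfies everything: constraint 1: q - r = 1; constraint 2: t + p = 7; constraint 3: p - u = -1, and the others follow.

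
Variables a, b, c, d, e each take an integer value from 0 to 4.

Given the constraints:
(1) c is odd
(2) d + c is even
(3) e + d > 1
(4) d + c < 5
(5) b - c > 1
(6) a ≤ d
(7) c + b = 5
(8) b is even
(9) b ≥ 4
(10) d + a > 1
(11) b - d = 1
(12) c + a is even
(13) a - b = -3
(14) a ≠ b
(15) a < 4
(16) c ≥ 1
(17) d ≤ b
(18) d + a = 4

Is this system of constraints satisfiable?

One satisfying assignment is a = 1, b = 4, c = 1, d = 3, e = 0.
For the less obvious constraints — constraint 3: e + d = 3; constraint 4: d + c = 4 — and the others hold by inspection.

Satisfiable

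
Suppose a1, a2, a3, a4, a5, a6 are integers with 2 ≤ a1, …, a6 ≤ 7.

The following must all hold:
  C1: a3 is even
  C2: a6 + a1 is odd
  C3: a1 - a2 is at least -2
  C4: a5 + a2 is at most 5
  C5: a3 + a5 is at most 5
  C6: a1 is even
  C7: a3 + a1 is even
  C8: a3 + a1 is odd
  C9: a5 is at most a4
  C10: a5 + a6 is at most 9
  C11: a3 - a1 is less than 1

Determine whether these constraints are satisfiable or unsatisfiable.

Unsatisfiable

Constraint 1 makes a3 even and constraint 6 makes a1 even, so a3 + a1 must be even. Constraint 8 says a3 + a1 is odd — contradiction.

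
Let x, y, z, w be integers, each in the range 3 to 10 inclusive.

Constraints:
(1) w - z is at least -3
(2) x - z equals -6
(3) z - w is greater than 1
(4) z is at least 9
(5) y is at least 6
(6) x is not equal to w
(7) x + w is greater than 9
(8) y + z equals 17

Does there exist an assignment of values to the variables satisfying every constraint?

The assignment x = 4, y = 7, z = 10, w = 8 works:
  constraint 1 holds since w - z = -2.
  constraint 2 holds since x - z = -6.
The rest check out directly.

Satisfiable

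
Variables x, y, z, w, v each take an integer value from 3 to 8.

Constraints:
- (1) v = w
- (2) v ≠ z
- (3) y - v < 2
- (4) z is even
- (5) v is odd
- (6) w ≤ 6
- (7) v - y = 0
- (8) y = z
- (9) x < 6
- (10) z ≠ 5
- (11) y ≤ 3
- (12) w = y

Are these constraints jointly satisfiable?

Unsatisfiable

From constraints 1, 8, and 12, v = w = y = z, so v = z. But constraint 2 says v ≠ z. Contradiction.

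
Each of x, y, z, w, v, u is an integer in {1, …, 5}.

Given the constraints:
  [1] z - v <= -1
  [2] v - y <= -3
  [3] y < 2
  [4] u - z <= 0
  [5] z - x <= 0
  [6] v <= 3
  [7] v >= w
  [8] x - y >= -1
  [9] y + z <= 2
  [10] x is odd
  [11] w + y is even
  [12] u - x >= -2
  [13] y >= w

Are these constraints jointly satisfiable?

Unsatisfiable

Constraints 1, 2, 4, 8, and 12 give y − v ≥ 3, v − z ≥ 1, z − u ≥ 0, u − x ≥ -2, x − y ≥ -1.
Adding all 5 inequalities: the left sides telescope to 0, and the right sides sum to 3 + 1 + 0 + (-2) + (-1) = 1. So 0 ≥ 1, which is false.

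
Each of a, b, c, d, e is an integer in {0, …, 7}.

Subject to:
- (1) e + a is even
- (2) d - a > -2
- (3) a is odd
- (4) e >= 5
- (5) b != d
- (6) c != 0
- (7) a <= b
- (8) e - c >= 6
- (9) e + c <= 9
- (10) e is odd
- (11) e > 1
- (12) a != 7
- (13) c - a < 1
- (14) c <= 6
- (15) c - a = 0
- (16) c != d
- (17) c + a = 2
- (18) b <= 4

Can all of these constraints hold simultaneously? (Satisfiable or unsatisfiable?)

Satisfiable

Try a = 1, b = 3, c = 1, d = 0, e = 7.
Check constraint 2: d - a = -1; constraint 8: e - c = 6; constraint 9: e + c = 8. The remaining constraints are straightforward to verify.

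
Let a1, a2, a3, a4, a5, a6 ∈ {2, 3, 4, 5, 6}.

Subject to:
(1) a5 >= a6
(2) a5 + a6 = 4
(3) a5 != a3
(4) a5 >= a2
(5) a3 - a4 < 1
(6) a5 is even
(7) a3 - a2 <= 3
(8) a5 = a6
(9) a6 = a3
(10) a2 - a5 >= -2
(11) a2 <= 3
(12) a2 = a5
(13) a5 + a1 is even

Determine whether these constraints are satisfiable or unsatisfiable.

Unsatisfiable

From constraints 8 and 9, a5 = a6 = a3, so a5 = a3. But constraint 3 says a5 ≠ a3. Contradiction.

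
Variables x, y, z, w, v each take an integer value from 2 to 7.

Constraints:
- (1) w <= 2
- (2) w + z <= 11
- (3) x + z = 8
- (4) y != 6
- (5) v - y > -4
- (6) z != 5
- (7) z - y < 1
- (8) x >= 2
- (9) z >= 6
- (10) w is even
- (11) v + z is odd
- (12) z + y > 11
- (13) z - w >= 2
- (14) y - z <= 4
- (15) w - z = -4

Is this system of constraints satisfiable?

Satisfiable

Try x = 2, y = 7, z = 6, w = 2, v = 5.
Check constraint 2: w + z = 8; constraint 3: x + z = 8. The remaining constraints are straightforward to verify.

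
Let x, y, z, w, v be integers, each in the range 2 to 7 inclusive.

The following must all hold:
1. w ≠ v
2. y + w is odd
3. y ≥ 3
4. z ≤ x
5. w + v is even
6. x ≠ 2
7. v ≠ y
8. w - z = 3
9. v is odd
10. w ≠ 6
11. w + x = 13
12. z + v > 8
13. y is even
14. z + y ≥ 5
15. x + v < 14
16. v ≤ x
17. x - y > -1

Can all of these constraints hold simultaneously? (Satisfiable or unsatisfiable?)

One satisfying assignment is x = 6, y = 4, z = 4, w = 7, v = 5.
For the less obvious constraints — constraint 8: w - z = 3; constraint 11: w + x = 13 — and the others hold by inspection.

Satisfiable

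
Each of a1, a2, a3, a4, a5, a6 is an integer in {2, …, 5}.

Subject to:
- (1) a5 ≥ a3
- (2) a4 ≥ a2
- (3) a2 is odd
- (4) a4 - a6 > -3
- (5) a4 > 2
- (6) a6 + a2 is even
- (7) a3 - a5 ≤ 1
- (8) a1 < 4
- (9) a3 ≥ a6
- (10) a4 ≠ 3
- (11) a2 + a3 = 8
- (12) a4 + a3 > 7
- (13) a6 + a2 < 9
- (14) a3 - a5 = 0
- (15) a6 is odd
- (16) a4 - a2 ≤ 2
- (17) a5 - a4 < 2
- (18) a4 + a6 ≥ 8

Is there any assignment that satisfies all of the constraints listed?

Setting (a1, a2, a3, a4, a5, a6) = (2, 3, 5, 4, 5, 5) satisfies everything: constraint 4: a4 - a6 = -1; constraint 7: a3 - a5 = 0, and the others follow.

Satisfiable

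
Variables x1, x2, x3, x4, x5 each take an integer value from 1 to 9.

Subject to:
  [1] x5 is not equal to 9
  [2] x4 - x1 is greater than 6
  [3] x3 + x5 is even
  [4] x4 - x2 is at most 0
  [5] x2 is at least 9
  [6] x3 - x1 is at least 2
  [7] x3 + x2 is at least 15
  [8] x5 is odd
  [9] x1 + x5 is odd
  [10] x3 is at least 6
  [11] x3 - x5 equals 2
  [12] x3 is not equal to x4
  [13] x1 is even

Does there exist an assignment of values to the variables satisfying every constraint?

Try x1 = 2, x2 = 9, x3 = 7, x4 = 9, x5 = 5.
Check constraint 2: x4 - x1 = 7; constraint 4: x4 - x2 = 0; constraint 6: x3 - x1 = 5. The remaining constraints are straightforward to verify.

Satisfiable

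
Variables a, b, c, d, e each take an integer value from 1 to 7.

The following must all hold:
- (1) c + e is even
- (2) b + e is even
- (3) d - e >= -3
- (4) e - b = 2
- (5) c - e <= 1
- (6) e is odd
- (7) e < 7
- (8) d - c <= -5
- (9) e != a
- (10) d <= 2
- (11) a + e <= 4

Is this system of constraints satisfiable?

Constraints 3, 5, and 8 give c − d ≥ 5, d − e ≥ -3, e − c ≥ -1.
Adding all 3 inequalities: the left sides telescope to 0, and the right sides sum to 5 + (-3) + (-1) = 1. So 0 ≥ 1, which is false.

Unsatisfiable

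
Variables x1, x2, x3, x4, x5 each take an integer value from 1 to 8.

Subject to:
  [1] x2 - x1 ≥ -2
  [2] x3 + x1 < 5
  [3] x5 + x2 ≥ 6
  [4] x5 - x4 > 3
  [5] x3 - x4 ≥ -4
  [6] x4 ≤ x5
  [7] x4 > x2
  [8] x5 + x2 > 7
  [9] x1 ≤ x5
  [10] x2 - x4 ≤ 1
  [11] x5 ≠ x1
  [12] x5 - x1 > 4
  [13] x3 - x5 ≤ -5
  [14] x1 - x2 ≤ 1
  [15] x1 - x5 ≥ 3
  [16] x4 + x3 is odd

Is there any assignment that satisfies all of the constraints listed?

Unsatisfiable

Constraints 1, 5, 10, 13, and 15 give x2 − x1 ≥ -2, x1 − x5 ≥ 3, x5 − x3 ≥ 5, x3 − x4 ≥ -4, x4 − x2 ≥ -1.
Adding all 5 inequalities: the left sides telescope to 0, and the right sides sum to (-2) + 3 + 5 + (-4) + (-1) = 1. So 0 ≥ 1, which is false.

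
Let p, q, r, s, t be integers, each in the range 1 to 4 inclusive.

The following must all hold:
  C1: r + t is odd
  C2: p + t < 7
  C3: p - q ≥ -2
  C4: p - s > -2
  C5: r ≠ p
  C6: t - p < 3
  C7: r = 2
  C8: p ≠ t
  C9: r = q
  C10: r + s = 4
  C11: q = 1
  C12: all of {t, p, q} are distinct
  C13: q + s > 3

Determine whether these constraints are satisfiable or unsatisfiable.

Unsatisfiable

Constraint 7 fixes r = 2 and constraint 11 fixes q = 1, but constraint 9 requires r = q. Since 2 ≠ 1, contradiction.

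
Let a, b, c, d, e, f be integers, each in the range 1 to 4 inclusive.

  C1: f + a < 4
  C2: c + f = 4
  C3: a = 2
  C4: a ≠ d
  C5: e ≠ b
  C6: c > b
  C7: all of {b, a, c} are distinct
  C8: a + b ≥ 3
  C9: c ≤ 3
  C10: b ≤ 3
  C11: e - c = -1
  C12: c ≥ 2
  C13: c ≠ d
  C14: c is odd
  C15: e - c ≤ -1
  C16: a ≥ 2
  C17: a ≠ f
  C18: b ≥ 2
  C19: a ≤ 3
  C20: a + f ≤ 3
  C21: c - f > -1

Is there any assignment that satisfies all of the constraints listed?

Unsatisfiable

Constraints 9, 10, 12, 16, 18, and 19 confine each of b, a, c to the 2 values {2, 3}.
Constraint 7 requires all 3 of them to be distinct, but only 2 values are available — impossible by the pigeonhole principle.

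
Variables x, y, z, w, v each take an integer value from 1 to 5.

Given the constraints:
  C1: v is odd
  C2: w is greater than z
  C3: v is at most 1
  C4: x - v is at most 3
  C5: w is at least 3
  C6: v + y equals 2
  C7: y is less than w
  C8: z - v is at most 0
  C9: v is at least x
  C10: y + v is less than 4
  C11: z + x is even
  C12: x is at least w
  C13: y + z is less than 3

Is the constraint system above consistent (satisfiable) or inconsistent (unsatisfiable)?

From constraints 5 and 12: x ≥ w and w ≥ 3, so x ≥ 3. From constraints 3 and 9: x ≤ v and v ≤ 1, so x ≤ 1. But 1 < 3, so no value of x works.

Unsatisfiable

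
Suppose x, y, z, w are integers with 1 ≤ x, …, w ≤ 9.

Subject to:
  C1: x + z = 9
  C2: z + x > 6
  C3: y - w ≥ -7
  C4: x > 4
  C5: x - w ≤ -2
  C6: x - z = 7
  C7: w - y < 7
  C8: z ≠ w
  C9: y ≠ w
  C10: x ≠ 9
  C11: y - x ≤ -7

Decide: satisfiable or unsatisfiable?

Unsatisfiable

Constraints 3, 5, and 11 give x − y ≥ 7, y − w ≥ -7, w − x ≥ 2.
Adding all 3 inequalities: the left sides telescope to 0, and the right sides sum to 7 + (-7) + 2 = 2. So 0 ≥ 2, which is false.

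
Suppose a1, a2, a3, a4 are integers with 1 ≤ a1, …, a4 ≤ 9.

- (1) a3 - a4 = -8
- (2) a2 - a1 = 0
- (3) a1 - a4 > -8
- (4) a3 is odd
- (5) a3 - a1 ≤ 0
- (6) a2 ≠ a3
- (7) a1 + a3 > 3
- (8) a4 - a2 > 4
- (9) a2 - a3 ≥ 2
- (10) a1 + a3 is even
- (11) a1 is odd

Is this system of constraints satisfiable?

Satisfiable

One satisfying assignment is a1 = 3, a2 = 3, a3 = 1, a4 = 9.
For the less obvious constraints — constraint 1: a3 - a4 = -8; constraint 2: a2 - a1 = 0 — and the others hold by inspection.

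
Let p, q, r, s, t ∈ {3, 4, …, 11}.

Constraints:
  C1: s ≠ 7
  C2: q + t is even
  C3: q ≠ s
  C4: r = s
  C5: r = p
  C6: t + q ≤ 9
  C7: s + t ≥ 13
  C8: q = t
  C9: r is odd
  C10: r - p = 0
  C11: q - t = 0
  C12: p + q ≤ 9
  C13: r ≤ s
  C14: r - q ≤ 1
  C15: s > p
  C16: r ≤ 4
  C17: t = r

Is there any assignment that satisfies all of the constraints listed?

Unsatisfiable

From constraints 4, 8, and 17, q = t = r = s, so q = s. But constraint 3 says q ≠ s. Contradiction.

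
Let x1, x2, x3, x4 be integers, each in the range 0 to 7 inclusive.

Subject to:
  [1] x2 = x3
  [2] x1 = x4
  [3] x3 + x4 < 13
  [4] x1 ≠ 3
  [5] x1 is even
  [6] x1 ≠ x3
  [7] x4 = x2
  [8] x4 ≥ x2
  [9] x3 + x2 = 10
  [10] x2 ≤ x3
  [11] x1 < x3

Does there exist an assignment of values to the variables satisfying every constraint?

From constraints 1, 2, and 7, x1 = x4 = x2 = x3, so x1 = x3. But constraint 6 says x1 ≠ x3. Contradiction.

Unsatisfiable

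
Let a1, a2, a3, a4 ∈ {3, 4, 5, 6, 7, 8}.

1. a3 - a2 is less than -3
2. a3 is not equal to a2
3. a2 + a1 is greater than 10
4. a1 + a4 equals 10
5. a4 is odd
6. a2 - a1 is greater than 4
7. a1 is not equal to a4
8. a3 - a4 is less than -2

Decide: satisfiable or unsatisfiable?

Satisfiable

The assignment a1 = 3, a2 = 8, a3 = 3, a4 = 7 works:
  constraint 1 holds since a3 - a2 = -5.
  constraint 3 holds since a2 + a1 = 11.
  constraint 4 holds since a1 + a4 = 10.
The rest check out directly.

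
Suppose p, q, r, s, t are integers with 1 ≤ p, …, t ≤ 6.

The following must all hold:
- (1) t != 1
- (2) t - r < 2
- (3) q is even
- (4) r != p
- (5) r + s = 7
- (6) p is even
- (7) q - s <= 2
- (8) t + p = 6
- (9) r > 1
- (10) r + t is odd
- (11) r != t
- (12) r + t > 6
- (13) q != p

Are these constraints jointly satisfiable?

Take p = 2, q = 4, r = 5, s = 2, t = 4. Then constraint 2: t - r = -1; constraint 5: r + s = 7; constraint 7: q - s = 2, and every other listed constraint is also met.

Satisfiable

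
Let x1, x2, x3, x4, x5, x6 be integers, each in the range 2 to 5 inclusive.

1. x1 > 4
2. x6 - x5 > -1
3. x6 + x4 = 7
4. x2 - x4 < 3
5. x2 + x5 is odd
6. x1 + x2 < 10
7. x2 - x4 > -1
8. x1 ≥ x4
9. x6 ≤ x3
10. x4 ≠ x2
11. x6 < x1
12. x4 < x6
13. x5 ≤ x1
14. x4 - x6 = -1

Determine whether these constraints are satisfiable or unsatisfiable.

Satisfiable

Try x1 = 5, x2 = 4, x3 = 5, x4 = 3, x5 = 3, x6 = 4.
Check constraint 2: x6 - x5 = 1; constraint 3: x6 + x4 = 7; constraint 4: x2 - x4 = 1. The remaining constraints are straightforward to verify.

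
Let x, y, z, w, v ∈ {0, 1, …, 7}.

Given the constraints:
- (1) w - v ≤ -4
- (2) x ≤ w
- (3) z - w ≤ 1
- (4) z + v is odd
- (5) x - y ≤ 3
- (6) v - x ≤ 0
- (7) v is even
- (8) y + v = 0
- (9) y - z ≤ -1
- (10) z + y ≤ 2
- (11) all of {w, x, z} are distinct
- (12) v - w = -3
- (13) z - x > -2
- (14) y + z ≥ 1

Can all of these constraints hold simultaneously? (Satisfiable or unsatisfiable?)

Constraints 1, 3, 5, 6, and 9 give v − w ≥ 4, w − z ≥ -1, z − y ≥ 1, y − x ≥ -3, x − v ≥ 0.
Adding all 5 inequalities: the left sides telescope to 0, and the right sides sum to 4 + (-1) + 1 + (-3) + 0 = 1. So 0 ≥ 1, which is false.

Unsatisfiable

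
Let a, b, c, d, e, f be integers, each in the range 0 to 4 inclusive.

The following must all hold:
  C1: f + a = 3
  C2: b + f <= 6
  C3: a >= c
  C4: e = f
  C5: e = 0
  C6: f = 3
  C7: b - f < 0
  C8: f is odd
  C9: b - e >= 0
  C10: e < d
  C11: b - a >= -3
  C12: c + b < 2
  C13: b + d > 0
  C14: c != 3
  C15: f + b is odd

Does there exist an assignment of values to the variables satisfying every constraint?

Constraint 5 fixes e = 0 and constraint 6 fixes f = 3, but constraint 4 requires e = f. Since 0 ≠ 3, contradiction.

Unsatisfiable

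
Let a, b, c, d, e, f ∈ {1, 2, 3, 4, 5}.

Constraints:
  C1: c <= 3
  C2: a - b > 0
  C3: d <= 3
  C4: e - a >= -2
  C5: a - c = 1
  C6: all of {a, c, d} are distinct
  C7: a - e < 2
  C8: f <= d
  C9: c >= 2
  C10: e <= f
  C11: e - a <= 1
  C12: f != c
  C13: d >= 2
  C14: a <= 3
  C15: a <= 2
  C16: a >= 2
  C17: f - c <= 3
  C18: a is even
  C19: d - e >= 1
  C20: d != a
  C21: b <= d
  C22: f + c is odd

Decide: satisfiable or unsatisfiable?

Constraints 1, 3, 9, 13, 14, and 16 confine each of a, c, d to the 2 values {2, 3}.
Constraint 6 requires all 3 of them to be distinct, but only 2 values are available — impossible by the pigeonhole principle.

Unsatisfiable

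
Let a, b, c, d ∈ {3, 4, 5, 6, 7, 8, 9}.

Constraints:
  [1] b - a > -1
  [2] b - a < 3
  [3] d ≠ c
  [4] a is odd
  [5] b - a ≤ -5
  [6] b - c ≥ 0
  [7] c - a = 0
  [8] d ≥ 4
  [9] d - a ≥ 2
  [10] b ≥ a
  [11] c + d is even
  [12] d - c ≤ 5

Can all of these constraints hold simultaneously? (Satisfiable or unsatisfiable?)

Unsatisfiable

Constraints 5, 6, 9, and 12 give a − b ≥ 5, b − c ≥ 0, c − d ≥ -5, d − a ≥ 2.
Adding all 4 inequalities: the left sides telescope to 0, and the right sides sum to 5 + 0 + (-5) + 2 = 2. So 0 ≥ 2, which is false.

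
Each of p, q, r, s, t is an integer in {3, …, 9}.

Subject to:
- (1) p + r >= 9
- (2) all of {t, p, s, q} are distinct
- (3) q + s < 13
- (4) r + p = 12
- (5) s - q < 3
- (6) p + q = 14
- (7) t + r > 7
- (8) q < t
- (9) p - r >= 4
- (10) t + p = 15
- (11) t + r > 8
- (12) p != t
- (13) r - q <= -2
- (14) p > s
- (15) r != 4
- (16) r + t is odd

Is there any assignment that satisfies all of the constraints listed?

Satisfiable

Take p = 9, q = 5, r = 3, s = 7, t = 6. Then constraint 1: p + r = 12; constraint 3: q + s = 12; constraint 4: r + p = 12, and every other listed constraint is also met.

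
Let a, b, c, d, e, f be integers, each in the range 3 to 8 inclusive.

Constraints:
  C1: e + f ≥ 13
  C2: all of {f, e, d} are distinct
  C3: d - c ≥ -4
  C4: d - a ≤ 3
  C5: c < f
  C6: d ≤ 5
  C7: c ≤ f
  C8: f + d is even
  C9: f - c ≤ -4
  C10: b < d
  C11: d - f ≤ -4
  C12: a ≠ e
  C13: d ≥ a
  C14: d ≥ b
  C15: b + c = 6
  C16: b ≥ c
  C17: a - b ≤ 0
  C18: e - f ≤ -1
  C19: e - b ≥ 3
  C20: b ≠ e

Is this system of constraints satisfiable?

Unsatisfiable

Constraints 3, 4, 9, 17, 18, and 19 give f − e ≥ 1, e − b ≥ 3, b − a ≥ 0, a − d ≥ -3, d − c ≥ -4, c − f ≥ 4.
Adding all 6 inequalities: the left sides telescope to 0, and the right sides sum to 1 + 3 + 0 + (-3) + (-4) + 4 = 1. So 0 ≥ 1, which is false.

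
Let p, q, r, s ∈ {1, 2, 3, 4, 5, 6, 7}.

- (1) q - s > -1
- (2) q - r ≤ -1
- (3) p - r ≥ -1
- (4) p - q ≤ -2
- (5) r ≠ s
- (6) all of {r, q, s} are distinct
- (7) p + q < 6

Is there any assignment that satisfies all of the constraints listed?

Constraints 2, 3, and 4 give p − r ≥ -1, r − q ≥ 1, q − p ≥ 2.
Adding all 3 inequalities: the left sides telescope to 0, and the right sides sum to (-1) + 1 + 2 = 2. So 0 ≥ 2, which is false.

Unsatisfiable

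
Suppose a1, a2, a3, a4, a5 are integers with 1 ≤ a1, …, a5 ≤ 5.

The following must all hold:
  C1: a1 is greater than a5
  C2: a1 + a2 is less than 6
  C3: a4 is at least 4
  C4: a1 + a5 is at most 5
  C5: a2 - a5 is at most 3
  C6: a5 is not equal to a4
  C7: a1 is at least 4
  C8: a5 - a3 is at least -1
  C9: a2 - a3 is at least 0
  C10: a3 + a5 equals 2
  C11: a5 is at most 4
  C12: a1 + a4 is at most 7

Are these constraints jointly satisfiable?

Unsatisfiable

From constraint 7: a1 ≥ 4. From constraint 3: a4 ≥ 4. Hence a1 + a4 ≥ 8. But constraint 12 requires a1 + a4 ≤ 7, and 7 < 8. Contradiction.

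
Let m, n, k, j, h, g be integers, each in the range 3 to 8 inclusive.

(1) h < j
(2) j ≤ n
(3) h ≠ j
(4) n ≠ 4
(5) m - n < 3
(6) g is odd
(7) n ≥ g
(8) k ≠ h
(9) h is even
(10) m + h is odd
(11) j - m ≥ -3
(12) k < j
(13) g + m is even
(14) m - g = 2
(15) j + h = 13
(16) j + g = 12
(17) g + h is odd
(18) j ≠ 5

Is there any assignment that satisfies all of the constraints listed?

Try m = 7, n = 7, k = 4, j = 7, h = 6, g = 5.
Check constraint 5: m - n = 0; constraint 11: j - m = 0; constraint 14: m - g = 2. The remaining constraints are straightforward to verify.

Satisfiable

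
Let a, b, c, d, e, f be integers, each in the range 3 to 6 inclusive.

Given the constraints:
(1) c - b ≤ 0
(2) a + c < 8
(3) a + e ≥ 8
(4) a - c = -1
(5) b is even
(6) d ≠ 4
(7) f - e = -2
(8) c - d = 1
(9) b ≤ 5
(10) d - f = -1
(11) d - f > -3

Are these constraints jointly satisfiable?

Take a = 3, b = 4, c = 4, d = 3, e = 6, f = 4. Then constraint 1: c - b = 0; constraint 2: a + c = 7, and every other listed constraint is also met.

Satisfiable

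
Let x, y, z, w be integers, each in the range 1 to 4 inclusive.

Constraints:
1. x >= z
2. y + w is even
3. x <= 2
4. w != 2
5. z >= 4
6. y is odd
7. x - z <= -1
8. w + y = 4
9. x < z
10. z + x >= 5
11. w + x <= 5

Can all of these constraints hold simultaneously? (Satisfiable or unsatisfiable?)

From constraint 5: z ≥ 4. From constraints 1 and 3: z ≤ x and x ≤ 2, so z ≤ 2. But 2 < 4, so no value of z works.

Unsatisfiable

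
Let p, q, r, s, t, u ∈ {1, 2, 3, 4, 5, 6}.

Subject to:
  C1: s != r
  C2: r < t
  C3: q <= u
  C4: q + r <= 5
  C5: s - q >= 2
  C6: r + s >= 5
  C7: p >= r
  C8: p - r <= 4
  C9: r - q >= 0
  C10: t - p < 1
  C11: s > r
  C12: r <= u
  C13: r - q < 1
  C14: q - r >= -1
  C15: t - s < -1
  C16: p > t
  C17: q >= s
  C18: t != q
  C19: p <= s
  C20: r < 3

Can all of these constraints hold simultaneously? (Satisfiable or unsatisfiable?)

Unsatisfiable

Constraints 2, 9, 16, 17, and 19 give r < t, t < p, p ≤ s, s ≤ q, q ≤ r. Chaining: r < t < p ≤ s ≤ q ≤ r, which forces r < r — impossible.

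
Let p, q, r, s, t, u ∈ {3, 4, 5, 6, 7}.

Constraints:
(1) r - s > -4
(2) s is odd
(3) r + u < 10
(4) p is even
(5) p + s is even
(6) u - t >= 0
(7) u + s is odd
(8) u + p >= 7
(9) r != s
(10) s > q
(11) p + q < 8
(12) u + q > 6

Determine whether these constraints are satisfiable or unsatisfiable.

Unsatisfiable

Constraint 4 makes p even and constraint 2 makes s odd, so p + s must be odd. Constraint 5 says p + s is even — contradiction.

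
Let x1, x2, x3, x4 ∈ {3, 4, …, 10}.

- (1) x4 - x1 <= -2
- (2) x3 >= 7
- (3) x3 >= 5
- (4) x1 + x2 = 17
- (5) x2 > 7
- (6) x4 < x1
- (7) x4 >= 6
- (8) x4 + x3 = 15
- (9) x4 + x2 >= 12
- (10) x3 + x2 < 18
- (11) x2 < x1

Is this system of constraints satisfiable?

The assignment x1 = 9, x2 = 8, x3 = 8, x4 = 7 works:
  constraint 1 holds since x4 - x1 = -2.
  constraint 4 holds since x1 + x2 = 17.
The rest check out directly.

Satisfiable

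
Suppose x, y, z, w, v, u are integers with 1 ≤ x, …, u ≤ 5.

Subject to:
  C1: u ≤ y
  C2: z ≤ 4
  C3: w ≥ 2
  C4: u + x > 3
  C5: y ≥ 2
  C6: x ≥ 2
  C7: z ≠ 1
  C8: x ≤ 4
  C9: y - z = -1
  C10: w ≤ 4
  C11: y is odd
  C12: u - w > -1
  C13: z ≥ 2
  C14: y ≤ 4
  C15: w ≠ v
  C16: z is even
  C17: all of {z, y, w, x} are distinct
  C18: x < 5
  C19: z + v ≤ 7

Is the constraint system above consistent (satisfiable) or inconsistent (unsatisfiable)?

Unsatisfiable

Constraints 2, 3, 5, 6, 8, 10, 13, and 14 confine each of z, y, w, x to the 3 values {2, …, 4}.
Constraint 17 requires all 4 of them to be distinct, but only 3 values are available — impossible by the pigeonhole principle.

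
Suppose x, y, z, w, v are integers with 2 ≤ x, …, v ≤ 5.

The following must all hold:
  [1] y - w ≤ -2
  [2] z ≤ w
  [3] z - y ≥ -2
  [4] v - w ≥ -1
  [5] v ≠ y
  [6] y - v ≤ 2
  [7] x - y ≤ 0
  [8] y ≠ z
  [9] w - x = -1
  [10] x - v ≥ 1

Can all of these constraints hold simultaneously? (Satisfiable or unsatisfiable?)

Unsatisfiable

Constraints 1, 4, 7, and 10 give w − y ≥ 2, y − x ≥ 0, x − v ≥ 1, v − w ≥ -1.
Adding all 4 inequalities: the left sides telescope to 0, and the right sides sum to 2 + 0 + 1 + (-1) = 2. So 0 ≥ 2, which is false.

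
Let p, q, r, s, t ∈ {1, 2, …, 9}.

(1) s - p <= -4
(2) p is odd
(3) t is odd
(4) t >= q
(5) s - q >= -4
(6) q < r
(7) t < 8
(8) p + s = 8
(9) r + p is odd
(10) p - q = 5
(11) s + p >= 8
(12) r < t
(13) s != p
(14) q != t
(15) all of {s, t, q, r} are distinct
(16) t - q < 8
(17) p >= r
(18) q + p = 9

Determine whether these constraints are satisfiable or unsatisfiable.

Try p = 7, q = 2, r = 4, s = 1, t = 7.
Check constraint 1: s - p = -6; constraint 5: s - q = -1; constraint 8: p + s = 8. The remaining constraints are straightforward to verify.

Satisfiable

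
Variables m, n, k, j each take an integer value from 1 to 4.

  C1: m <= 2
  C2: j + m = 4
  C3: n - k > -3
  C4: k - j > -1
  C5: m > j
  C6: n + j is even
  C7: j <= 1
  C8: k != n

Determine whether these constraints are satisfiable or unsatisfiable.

From constraint 7: j ≤ 1. From constraint 1: m ≤ 2. Hence j + m ≤ 3. But constraint 2 requires j + m = 4, and 4 > 3. Contradiction.

Unsatisfiable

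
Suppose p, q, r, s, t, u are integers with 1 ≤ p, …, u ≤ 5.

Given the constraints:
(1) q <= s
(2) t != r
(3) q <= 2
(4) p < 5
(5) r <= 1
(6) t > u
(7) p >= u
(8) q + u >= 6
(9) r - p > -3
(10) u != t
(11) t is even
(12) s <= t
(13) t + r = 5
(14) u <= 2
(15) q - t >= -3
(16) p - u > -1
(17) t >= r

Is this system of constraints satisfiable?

Unsatisfiable

From constraint 3: q ≤ 2. From constraint 14: u ≤ 2. Hence q + u ≤ 4. But constraint 8 requires q + u ≥ 6, and 6 > 4. Contradiction.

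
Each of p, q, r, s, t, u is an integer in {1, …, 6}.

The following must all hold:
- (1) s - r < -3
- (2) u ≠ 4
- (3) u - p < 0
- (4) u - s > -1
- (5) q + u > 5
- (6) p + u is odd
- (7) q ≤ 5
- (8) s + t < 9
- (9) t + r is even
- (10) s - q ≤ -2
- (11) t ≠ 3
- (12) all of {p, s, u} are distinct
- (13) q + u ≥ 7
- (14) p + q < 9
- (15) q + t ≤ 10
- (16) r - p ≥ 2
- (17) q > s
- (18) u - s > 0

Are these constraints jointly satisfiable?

One satisfying assignment is p = 3, q = 5, r = 5, s = 1, t = 5, u = 2.
For the less obvious constraints — constraint 1: s - r = -4; constraint 3: u - p = -1 — and the others hold by inspection.

Satisfiable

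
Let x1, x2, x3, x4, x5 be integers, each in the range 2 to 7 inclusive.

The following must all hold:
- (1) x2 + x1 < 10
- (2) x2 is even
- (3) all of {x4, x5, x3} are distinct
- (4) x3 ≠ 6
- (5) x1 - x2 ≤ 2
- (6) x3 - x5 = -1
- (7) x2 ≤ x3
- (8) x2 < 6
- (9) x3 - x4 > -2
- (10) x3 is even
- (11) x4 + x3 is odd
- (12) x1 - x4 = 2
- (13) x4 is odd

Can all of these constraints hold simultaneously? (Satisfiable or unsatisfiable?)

Satisfiable

Take x1 = 5, x2 = 4, x3 = 4, x4 = 3, x5 = 5. Then constraint 1: x2 + x1 = 9; constraint 5: x1 - x2 = 1, and every other listed constraint is also met.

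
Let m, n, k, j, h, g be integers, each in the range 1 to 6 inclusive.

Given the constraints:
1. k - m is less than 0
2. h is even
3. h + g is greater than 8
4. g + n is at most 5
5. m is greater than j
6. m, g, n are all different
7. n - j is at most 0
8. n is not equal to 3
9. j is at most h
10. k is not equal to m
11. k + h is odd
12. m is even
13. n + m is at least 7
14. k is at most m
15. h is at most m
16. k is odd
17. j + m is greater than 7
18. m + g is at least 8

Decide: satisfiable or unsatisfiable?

Take m = 6, n = 1, k = 3, j = 3, h = 6, g = 3. Then constraint 1: k - m = -3; constraint 3: h + g = 9, and every other listed constraint is also met.

Satisfiable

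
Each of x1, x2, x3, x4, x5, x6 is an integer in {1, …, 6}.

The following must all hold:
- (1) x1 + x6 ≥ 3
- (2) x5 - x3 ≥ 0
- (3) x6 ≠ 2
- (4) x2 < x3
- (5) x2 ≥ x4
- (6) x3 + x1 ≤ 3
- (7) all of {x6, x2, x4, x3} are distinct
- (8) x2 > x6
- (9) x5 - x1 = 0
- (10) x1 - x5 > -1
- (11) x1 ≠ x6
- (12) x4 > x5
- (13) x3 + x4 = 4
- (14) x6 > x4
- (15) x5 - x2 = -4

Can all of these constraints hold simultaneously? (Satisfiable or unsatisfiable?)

Constraints 2, 4, 8, 12, and 14 give x2 < x3, x3 ≤ x5, x5 < x4, x4 < x6, x6 < x2. Chaining: x2 < x3 ≤ x5 < x4 < x6 < x2, which forces x2 < x2 — impossible.

Unsatisfiable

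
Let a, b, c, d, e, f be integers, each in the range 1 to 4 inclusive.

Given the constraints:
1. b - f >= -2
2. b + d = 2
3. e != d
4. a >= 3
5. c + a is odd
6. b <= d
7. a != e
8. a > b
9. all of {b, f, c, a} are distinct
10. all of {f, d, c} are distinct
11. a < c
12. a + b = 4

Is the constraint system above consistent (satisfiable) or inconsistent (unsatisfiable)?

Take a = 3, b = 1, c = 4, d = 1, e = 4, f = 2. Then constraint 1: b - f = -1; constraint 2: b + d = 2; constraint 12: a + b = 4, and every other listed constraint is also met.

Satisfiable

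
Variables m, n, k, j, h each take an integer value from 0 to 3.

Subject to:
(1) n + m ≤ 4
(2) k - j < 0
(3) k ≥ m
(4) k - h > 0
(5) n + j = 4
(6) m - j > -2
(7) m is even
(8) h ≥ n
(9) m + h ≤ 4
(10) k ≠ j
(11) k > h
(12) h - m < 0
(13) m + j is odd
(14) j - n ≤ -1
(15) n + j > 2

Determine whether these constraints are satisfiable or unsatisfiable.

Constraints 2, 3, 8, 12, and 14 give n ≤ h, h < m, m ≤ k, k < j, j < n. Chaining: n ≤ h < m ≤ k < j < n, which forces n < n — impossible.

Unsatisfiable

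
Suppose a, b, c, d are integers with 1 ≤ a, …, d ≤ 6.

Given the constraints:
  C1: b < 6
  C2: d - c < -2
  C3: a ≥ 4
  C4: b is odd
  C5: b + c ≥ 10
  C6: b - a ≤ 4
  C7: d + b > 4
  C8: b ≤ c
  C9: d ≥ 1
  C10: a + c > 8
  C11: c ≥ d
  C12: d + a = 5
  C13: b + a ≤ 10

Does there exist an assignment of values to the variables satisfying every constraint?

Satisfiable

Take a = 4, b = 5, c = 6, d = 1. Then constraint 2: d - c = -5; constraint 5: b + c = 11, and every other listed constraint is also met.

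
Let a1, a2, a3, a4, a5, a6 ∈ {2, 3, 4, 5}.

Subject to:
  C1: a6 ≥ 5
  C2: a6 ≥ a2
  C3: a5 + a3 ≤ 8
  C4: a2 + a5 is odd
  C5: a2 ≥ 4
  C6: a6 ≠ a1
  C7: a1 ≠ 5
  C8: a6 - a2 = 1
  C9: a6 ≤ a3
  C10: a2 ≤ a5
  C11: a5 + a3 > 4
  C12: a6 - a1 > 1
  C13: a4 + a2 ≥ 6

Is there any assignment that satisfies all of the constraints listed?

Unsatisfiable

From constraints 5 and 10: a5 ≥ a2 ≥ 4. From constraints 1 and 9: a3 ≥ a6 ≥ 5. Hence a5 + a3 ≥ 9. But constraint 3 requires a5 + a3 ≤ 8, and 8 < 9. Contradiction.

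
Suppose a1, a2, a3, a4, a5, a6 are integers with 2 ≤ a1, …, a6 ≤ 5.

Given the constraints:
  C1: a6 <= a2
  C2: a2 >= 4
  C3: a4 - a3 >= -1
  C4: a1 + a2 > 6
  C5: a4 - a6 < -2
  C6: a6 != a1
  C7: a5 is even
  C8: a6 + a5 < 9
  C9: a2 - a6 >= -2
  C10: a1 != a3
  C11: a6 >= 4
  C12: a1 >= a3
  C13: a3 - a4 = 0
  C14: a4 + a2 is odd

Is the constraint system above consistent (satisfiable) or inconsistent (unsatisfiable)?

Setting (a1, a2, a3, a4, a5, a6) = (3, 5, 2, 2, 2, 5) satisfies everything: constraint 3: a4 - a3 = 0; constraint 4: a1 + a2 = 8; constraint 5: a4 - a6 = -3, and the others follow.

Satisfiable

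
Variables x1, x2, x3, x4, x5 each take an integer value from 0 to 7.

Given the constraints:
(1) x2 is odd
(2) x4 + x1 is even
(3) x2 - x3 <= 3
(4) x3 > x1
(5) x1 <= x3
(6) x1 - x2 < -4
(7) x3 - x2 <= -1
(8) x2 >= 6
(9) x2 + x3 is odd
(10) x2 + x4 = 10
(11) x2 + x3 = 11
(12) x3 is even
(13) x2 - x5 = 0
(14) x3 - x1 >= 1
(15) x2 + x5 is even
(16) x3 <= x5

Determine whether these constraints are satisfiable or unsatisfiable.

Satisfiable

The assignment x1 = 1, x2 = 7, x3 = 4, x4 = 3, x5 = 7 works:
  constraint 3 holds since x2 - x3 = 3.
  constraint 6 holds since x1 - x2 = -6.
The rest check out directly.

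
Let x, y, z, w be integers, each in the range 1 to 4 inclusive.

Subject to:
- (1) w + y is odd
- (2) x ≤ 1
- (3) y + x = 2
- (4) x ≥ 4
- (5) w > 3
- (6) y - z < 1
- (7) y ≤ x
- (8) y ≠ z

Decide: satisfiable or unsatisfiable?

Unsatisfiable

From constraint 4: x ≥ 4. From constraint 2: x ≤ 1. But 1 < 4, so no value of x works.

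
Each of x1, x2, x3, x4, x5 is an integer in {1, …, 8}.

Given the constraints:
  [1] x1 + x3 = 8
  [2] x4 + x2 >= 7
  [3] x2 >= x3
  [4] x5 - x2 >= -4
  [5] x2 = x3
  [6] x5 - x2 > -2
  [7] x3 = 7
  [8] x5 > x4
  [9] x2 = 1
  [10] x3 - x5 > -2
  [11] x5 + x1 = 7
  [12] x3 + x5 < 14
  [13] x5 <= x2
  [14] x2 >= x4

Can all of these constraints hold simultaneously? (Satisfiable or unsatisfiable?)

Constraint 9 fixes x2 = 1 and constraint 7 fixes x3 = 7, but constraint 5 requires x2 = x3. Since 1 ≠ 7, contradiction.

Unsatisfiable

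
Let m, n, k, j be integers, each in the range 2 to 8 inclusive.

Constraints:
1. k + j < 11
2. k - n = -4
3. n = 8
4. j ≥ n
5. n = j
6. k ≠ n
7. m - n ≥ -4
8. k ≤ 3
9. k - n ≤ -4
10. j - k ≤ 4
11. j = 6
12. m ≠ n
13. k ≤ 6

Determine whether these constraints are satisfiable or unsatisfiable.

Constraint 3 fixes n = 8 and constraint 11 fixes j = 6, but constraint 5 requires n = j. Since 8 ≠ 6, contradiction.

Unsatisfiable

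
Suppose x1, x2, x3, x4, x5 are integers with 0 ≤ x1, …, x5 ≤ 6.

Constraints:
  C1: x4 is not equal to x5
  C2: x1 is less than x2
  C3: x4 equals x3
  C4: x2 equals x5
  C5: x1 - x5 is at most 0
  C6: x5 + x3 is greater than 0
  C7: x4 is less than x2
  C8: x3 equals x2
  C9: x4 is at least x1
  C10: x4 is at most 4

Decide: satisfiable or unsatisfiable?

From constraints 3, 4, and 8, x4 = x3 = x2 = x5, so x4 = x5. But constraint 1 says x4 ≠ x5. Contradiction.

Unsatisfiable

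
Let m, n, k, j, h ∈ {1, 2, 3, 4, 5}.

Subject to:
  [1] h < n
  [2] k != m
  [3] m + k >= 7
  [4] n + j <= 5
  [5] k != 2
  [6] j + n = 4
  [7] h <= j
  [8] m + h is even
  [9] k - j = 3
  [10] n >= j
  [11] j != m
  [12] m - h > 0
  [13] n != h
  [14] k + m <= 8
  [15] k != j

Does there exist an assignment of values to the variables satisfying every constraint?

Satisfiable

The assignment m = 3, n = 3, k = 4, j = 1, h = 1 works:
  constraint 3 holds since m + k = 7.
  constraint 4 holds since n + j = 4.
  constraint 6 holds since j + n = 4.
The rest check out directly.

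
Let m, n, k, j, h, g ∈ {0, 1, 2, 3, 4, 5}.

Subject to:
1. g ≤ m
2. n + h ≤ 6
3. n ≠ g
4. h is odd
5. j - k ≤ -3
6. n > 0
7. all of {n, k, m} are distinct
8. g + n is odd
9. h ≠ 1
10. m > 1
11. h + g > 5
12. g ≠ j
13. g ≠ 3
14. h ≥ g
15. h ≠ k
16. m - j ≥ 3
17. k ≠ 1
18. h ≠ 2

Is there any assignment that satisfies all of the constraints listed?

Satisfiable

Try m = 3, n = 1, k = 4, j = 0, h = 5, g = 2.
Check constraint 2: n + h = 6; constraint 5: j - k = -4; constraint 11: h + g = 7. The remaining constraints are straightforward to verify.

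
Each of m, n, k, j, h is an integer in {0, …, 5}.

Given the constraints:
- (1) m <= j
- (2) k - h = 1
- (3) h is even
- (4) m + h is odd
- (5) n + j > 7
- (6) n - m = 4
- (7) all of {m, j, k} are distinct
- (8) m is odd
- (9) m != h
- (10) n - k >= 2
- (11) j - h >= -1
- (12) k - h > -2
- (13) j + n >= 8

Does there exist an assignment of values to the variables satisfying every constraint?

Satisfiable

Take m = 1, n = 5, k = 3, j = 4, h = 2. Then constraint 2: k - h = 1; constraint 5: n + j = 9, and every other listed constraint is also met.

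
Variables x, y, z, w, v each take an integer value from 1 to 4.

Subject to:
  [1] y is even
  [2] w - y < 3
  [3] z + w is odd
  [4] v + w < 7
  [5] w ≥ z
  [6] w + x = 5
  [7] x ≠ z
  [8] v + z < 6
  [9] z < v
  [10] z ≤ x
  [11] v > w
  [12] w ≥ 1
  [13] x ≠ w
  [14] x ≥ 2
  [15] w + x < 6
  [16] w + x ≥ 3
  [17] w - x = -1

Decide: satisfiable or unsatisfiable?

Setting (x, y, z, w, v) = (3, 2, 1, 2, 4) satisfies everything: constraint 2: w - y = 0; constraint 4: v + w = 6; constraint 6: w + x = 5, and the others follow.

Satisfiable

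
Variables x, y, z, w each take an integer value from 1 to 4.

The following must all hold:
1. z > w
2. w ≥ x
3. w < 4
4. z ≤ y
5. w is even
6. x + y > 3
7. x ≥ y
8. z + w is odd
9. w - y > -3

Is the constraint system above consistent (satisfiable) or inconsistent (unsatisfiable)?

Constraints 1, 2, 4, and 7 give z ≤ y, y ≤ x, x ≤ w, w < z. Chaining: z ≤ y ≤ x ≤ w < z, which forces z < z — impossible.

Unsatisfiable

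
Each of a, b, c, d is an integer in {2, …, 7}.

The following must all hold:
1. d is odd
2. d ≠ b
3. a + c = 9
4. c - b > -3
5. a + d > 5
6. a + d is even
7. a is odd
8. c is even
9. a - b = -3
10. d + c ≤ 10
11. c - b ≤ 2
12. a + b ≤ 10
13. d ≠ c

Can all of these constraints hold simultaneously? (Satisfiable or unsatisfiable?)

The assignment a = 3, b = 6, c = 6, d = 3 works:
  constraint 3 holds since a + c = 9.
  constraint 4 holds since c - b = 0.
The rest check out directly.

Satisfiable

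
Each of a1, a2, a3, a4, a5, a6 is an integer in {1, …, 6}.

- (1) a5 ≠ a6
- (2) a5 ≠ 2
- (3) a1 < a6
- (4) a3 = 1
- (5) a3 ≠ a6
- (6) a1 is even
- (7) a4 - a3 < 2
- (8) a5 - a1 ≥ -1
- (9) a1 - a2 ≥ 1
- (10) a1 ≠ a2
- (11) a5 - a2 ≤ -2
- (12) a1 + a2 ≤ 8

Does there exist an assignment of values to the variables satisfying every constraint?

Constraints 8, 9, and 11 give a1 − a2 ≥ 1, a2 − a5 ≥ 2, a5 − a1 ≥ -1.
Adding all 3 inequalities: the left sides telescope to 0, and the right sides sum to 1 + 2 + (-1) = 2. So 0 ≥ 2, which is false.

Unsatisfiable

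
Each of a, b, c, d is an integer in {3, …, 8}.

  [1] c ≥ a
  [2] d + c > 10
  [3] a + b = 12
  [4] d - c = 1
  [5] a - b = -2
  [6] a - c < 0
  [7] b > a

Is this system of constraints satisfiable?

Satisfiable

One satisfying assignment is a = 5, b = 7, c = 6, d = 7.
For the less obvious constraints — constraint 2: d + c = 13; constraint 3: a + b = 12; constraint 4: d - c = 1 — and the others hold by inspection.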